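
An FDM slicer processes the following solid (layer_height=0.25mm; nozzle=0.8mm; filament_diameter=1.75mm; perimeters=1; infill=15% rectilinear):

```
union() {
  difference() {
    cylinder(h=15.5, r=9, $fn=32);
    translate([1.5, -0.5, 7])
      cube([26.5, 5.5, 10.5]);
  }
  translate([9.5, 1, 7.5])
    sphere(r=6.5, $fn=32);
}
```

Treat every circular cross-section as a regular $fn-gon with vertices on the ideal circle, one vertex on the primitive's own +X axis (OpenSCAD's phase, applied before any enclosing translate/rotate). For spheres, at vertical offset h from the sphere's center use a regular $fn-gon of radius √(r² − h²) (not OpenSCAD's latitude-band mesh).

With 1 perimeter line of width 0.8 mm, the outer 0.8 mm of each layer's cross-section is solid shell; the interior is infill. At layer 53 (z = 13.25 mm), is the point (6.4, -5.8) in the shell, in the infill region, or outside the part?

At z = 13.25 mm: the cylinder: section is a regular 32-gon, circumradius r=9; the 26.5×5.5 cube at (1.5, -0.5) contributes its full rectangle; Taking the first minus the rest: starting from the r=9 cylinder, the 26.5×5.5 cube at (1.5, -0.5) partially overlaps it — only the 38.65 mm² overlap (of its 145.75 mm²) is removed, clipping the outline — 1 connected region; the r=6.5 sphere at (9.5, 1) slices to a regular 32-gon of circumradius 3.031 (√(r²−h²) with h=5.75 from center); Combining (union): the regions partially overlap (shared area 1.90 mm²), so overlapping operands fuse into one piece — 1 connected region. Overall, the cross-section is a single solid region. The nearest boundary edge runs (7.48, -5.00)→(6.36, -6.36); distance from the point to it = 0.33 mm. The point is inside the cross-section, 0.33 mm from the nearest boundary — within the 0.8 mm shell band (1 × 0.8).

shell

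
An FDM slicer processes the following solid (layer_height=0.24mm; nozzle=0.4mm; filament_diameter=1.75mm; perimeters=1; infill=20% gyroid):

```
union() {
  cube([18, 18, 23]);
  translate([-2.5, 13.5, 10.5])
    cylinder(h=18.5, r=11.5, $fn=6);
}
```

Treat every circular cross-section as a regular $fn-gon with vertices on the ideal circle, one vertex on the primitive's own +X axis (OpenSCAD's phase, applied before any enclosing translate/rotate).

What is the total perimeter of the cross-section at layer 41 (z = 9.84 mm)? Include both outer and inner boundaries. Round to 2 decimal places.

72.00 mm

At z = 9.84 mm: the 18×18 cube contributes its full rectangle (perimeter 72.00 mm); the cylinder at (-2.5, 13.5) is absent (z outside [10.5, 29]); Merging all regions: only the 18×18 cube is present, so the union is just that shape — boundary = 72.00 mm. Overall, the cross-section is a single solid region. Total boundary length (outer) = 72.00 mm.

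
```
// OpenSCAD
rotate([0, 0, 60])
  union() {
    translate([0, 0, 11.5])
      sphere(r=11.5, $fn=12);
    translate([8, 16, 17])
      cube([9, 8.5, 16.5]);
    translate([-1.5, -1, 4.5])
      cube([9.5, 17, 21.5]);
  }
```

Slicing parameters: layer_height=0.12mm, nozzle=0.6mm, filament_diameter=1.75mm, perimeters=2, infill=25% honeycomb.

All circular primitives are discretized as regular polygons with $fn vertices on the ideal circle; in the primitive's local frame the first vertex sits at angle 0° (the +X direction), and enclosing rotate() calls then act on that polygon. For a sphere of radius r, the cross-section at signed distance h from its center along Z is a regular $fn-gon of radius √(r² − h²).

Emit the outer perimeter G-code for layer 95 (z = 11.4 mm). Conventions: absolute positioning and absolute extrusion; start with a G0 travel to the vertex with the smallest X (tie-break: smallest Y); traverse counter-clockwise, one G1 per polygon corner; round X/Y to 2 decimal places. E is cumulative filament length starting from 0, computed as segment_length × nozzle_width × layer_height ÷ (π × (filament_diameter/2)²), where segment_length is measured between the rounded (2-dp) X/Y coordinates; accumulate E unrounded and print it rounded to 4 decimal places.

At z = 11.4 mm: the r=11.5 sphere contributes a regular 12-gon of circumradius √(11.5²−0.1²) = 11.500; the cube at (8, 16) does not reach this height (z outside [17, 33.5]); the 9.5×17 cube at (-1.5, -1) contributes its full rectangle; Taking the union: the regions partially overlap (shared area 108.02 mm²), so overlapping operands fuse into one piece — 1 connected region; (whole slice rotated 60° about Z — lengths, areas and connectivity unchanged). The outline is a single polygon with 14 vertices. Extrusion per mm of travel: 0.6 × 0.12 / (π × 0.875²) = 0.029934. Accumulating E over each segment gives final E = 2.4981.

G0 X-14.61 Y6.70 Z11.40
G1 X-10.36 Y4.25 E0.1468
G1 X-11.50 Y0.00 E0.2786
G1 X-9.96 Y-5.75 E0.4567
G1 X-5.75 Y-9.96 E0.6350
G1 X0.00 Y-11.50 E0.8132
G1 X5.75 Y-9.96 E0.9913
G1 X9.96 Y-5.75 E1.1696
G1 X11.50 Y0.00 E1.3478
G1 X9.96 Y5.75 E1.5259
G1 X5.75 Y9.96 E1.7042
G1 X0.00 Y11.50 E1.8824
G1 X-2.68 Y10.78 E1.9654
G1 X-9.86 Y14.93 E2.2137
G1 X-14.61 Y6.70 E2.4981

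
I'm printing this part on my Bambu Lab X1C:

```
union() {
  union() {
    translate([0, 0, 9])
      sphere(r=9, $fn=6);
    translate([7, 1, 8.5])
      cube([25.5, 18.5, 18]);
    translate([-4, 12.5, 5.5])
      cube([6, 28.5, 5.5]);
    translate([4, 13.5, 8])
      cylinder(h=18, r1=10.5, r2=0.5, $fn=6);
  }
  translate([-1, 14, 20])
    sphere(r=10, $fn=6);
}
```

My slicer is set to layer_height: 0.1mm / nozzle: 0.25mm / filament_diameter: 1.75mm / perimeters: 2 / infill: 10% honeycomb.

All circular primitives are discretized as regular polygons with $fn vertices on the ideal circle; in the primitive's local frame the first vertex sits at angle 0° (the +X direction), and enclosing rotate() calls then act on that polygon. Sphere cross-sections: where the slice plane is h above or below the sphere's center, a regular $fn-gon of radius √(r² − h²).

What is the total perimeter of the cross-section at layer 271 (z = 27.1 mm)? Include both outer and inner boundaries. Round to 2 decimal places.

42.25 mm

At z = 27.1 mm: the sphere does not reach this height (|z−center|=18.100 > r=9); the cube at (7, 1) is not intersected at this z (z outside [8.5, 26.5]); the cube at (-4, 12.5) is not intersected at this z (z outside [5.5, 11]); the cone at (4, 13.5) does not reach this height (z outside [8, 26]); Combining (union): nothing is present at this height; the r=10 sphere at (-1, 14) slices to a regular 6-gon of circumradius 7.042 (√(r²−h²) with h=7.1 from center) (perimeter = 2·6·7.042·sin(180°/6) = 42.25 mm); Taking the union: only the r=10 sphere at (-1, 14) is present, so the union is just that shape — boundary = 42.25 mm. Overall, the cross-section is a single solid region. Total boundary length (outer) = 42.25 mm.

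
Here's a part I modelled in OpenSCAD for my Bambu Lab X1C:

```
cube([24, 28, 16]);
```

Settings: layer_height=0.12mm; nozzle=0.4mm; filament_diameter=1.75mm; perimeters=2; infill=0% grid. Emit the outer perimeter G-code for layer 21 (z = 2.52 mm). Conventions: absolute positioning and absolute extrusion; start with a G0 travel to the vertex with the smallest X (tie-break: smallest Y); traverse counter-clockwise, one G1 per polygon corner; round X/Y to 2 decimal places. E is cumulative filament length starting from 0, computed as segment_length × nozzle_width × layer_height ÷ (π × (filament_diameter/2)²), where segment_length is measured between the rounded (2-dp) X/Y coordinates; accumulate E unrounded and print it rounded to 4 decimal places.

At z = 2.52 mm: the 24×28 cube contributes its full rectangle. The outline is a single polygon with 4 vertices. Extrusion per mm of travel: 0.4 × 0.12 / (π × 0.875²) = 0.019956. Accumulating E over each segment gives final E = 2.0754.

G0 X0.00 Y0.00 Z2.52
G1 X24.00 Y0.00 E0.4789
G1 X24.00 Y28.00 E1.0377
G1 X0.00 Y28.00 E1.5167
G1 X0.00 Y0.00 E2.0754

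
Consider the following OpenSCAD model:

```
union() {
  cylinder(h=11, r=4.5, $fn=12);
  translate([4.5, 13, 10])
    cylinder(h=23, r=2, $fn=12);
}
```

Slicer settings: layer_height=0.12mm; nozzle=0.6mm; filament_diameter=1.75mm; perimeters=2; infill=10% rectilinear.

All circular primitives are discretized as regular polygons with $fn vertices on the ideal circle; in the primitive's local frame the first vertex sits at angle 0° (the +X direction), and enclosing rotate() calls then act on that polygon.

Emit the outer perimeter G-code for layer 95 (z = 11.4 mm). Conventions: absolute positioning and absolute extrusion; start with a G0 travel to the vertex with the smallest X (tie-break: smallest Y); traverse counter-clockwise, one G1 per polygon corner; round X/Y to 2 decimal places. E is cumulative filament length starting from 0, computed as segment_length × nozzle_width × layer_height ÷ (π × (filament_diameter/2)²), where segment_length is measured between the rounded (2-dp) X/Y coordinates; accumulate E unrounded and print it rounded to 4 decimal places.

At z = 11.4 mm: the cylinder is absent (z outside [0, 11]); the cylinder at (4.5, 13): section is a regular 12-gon, circumradius r=2; Taking the union: only the r=2 cylinder at (4.5, 13) is present, so the union is just that shape — 1 connected region. The outline is a single polygon with 12 vertices. Extrusion per mm of travel: 0.6 × 0.12 / (π × 0.875²) = 0.029934. Accumulating E over each segment gives final E = 0.3717.

G0 X2.50 Y13.00 Z11.40
G1 X2.77 Y12.00 E0.0310
G1 X3.50 Y11.27 E0.0619
G1 X4.50 Y11.00 E0.0929
G1 X5.50 Y11.27 E0.1239
G1 X6.23 Y12.00 E0.1548
G1 X6.50 Y13.00 E0.1858
G1 X6.23 Y14.00 E0.2168
G1 X5.50 Y14.73 E0.2477
G1 X4.50 Y15.00 E0.2787
G1 X3.50 Y14.73 E0.3098
G1 X2.77 Y14.00 E0.3407
G1 X2.50 Y13.00 E0.3717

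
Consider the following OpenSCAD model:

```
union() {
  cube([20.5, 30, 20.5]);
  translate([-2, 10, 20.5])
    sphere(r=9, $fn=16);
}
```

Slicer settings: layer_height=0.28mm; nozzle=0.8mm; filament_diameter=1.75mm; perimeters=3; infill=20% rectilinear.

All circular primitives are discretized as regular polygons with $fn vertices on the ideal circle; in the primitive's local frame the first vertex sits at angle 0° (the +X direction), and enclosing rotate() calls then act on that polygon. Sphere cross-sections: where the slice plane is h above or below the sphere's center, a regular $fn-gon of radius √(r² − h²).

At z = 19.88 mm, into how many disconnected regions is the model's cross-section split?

At z = 19.88 mm: the 20.5×30 cube contributes its full rectangle; the r=9 sphere at (-2, 10) contributes a regular 16-gon of circumradius √(9²−0.62²) = 8.979; Combining (union): the regions partially overlap (shared area 88.28 mm²), so overlapping operands fuse into one piece — 1 connected region. The result has 1 disconnected region.

1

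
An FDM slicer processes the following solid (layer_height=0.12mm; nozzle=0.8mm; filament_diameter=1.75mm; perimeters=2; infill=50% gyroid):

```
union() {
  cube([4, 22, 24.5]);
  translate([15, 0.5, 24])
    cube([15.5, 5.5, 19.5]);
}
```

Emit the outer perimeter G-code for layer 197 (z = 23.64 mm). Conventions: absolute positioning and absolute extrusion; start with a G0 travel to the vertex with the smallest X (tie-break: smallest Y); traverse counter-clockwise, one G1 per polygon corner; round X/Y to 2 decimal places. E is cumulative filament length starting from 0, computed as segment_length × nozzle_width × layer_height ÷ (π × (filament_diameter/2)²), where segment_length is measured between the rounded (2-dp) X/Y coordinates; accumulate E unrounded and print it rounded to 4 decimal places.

G0 X0.00 Y0.00 Z23.64
G1 X4.00 Y0.00 E0.1596
G1 X4.00 Y22.00 E1.0377
G1 X0.00 Y22.00 E1.1974
G1 X0.00 Y0.00 E2.0754

At z = 23.64 mm: the cube (footprint 4×22) is included at this height; the cube at (15, 0.5) is not intersected at this z (z outside [24, 43.5]); Taking the union: only the 4×22 cube is present, so the union is just that shape — 1 connected region. The outline is a single polygon with 4 vertices. Extrusion per mm of travel: 0.8 × 0.12 / (π × 0.875²) = 0.039912. Accumulating E over each segment gives final E = 2.0754.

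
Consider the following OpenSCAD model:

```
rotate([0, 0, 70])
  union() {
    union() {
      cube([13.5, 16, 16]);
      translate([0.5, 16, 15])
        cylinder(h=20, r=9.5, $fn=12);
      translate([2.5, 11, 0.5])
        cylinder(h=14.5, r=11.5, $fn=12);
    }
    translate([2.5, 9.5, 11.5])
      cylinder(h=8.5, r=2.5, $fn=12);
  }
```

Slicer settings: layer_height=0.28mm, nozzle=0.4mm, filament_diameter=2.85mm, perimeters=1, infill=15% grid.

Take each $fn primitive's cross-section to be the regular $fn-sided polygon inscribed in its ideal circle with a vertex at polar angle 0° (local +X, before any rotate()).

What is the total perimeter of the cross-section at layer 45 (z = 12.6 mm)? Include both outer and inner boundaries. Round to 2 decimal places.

76.58 mm

At z = 12.6 mm: the cube (footprint 13.5×16) is included at this height (perimeter 59.00 mm); the cylinder at (0.5, 16) is not intersected at this z (z outside [15, 35]); the cylinder at (2.5, 11): section is a regular 12-gon, circumradius r=11.5 (perimeter = 2·12·11.500·sin(180°/12) = 71.43 mm); Combining (union): the regions partially overlap (shared area 191.88 mm²), so the edge portions inside another operand are dropped and the merged outline is re-measured after clipping — boundary = 76.58 mm; the r=2.5 cylinder at (2.5, 9.5) contributes a regular 12-gon of circumradius 2.5 (perimeter = 2·12·2.500·sin(180°/12) = 15.53 mm); Merging all regions: the r=2.5 cylinder at (2.5, 9.5) lies entirely inside the result so far, so the union is just the result so far — boundary = 76.58 mm; (whole slice rotated 70° about Z — lengths, areas and connectivity unchanged). Overall, the cross-section is a single solid region. Total boundary length (outer) = 76.58 mm.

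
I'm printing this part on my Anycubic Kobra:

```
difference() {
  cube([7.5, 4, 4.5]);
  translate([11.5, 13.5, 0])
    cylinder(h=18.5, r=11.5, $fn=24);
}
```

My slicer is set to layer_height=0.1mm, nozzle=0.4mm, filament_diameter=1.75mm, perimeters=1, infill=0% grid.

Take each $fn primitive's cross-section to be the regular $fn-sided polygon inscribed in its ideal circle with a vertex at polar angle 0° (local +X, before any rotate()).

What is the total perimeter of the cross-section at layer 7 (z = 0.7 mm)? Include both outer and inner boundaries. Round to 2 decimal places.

At z = 0.7 mm: the 7.5×4 cube contributes its full rectangle (perimeter 23.00 mm); the r=11.5 cylinder at (11.5, 13.5) gives a regular 24-gon of circumradius 11.5 (constant along its height) (perimeter = 2·24·11.500·sin(180°/24) = 72.05 mm); After the difference (first − rest): starting from the 7.5×4 cube, the r=11.5 cylinder at (11.5, 13.5) partially overlaps it — only the 1.58 mm² overlap (of its 410.75 mm²) is removed, clipping the outline — boundary = 22.12 mm. Overall, the cross-section is a single solid region. Total boundary length (outer) = 22.12 mm.

22.12 mm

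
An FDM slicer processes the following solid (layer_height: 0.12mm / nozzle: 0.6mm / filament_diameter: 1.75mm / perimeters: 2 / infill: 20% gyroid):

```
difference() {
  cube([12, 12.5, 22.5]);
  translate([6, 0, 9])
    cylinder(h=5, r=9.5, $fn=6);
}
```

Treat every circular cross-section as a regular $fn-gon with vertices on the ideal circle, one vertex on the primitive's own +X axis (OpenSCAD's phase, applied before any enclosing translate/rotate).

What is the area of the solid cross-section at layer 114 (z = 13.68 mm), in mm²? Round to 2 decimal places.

53.98 mm²

At z = 13.68 mm: the cube is present — its section is the full 12×12.5 rectangle (area 150.00 mm²); the cylinder at (6, 0): section is a regular 6-gon, circumradius r=9.5 (area = (6/2)·9.500²·sin(360°/6) = 234.48 mm²); Subtracting the remaining from the first: starting from the 12×12.5 cube (150.00 mm²), the r=9.5 cylinder at (6, 0) partially overlaps it — only the 96.02 mm² overlap (of its 234.48 mm²) is removed, clipping the outline — area = 53.98 mm². Overall, the cross-section is a single solid region. Net area = 53.98 mm².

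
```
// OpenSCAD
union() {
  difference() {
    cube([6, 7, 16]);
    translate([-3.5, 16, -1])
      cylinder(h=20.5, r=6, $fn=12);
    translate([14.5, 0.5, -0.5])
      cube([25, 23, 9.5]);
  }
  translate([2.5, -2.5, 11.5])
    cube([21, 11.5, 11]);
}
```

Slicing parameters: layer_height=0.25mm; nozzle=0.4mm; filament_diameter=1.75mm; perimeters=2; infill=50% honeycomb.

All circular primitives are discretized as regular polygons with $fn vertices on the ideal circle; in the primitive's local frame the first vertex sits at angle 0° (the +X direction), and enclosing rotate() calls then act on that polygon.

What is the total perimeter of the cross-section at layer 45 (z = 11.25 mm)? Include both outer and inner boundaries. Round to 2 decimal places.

26.00 mm

At z = 11.25 mm: the 6×7 cube contributes its full rectangle (perimeter 26.00 mm); the r=6 cylinder at (-3.5, 16) gives a regular 12-gon of circumradius 6 (constant along its height) (perimeter = 2·12·6.000·sin(180°/12) = 37.27 mm); the cube at (14.5, 0.5) is not intersected at this z (z outside [-0.5, 9]); After the difference (first − rest): starting from the 6×7 cube, the r=6 cylinder at (-3.5, 16) misses the remaining region (no effect) — boundary = 26.00 mm; the cube at (2.5, -2.5) does not reach this height (z outside [11.5, 22.5]); Merging all regions: only that combined region is present, so the union is just that shape — boundary = 26.00 mm. Overall, the cross-section is a single solid region. Total boundary length (outer) = 26.00 mm.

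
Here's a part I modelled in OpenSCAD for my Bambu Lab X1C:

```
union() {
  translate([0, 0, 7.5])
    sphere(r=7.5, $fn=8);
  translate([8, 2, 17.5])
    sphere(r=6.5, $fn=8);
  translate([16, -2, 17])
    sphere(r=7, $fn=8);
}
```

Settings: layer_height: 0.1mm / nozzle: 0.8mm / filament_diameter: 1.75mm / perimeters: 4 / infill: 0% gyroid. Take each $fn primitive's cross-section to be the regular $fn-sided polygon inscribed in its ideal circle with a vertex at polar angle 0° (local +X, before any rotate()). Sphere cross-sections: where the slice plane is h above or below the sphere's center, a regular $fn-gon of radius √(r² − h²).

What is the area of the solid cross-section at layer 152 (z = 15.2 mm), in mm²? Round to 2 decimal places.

215.39 mm²

At z = 15.2 mm: the sphere is not intersected at this z (|z−center|=7.700 > r=7.5); the sphere at (8, 2): section is a regular 8-gon, circumradius = √(r²−h²) = √(6.5²−2.3²) = 6.079 (area = (8/2)·6.079²·sin(360°/8) = 104.54 mm²); the r=7 sphere at (16, -2) slices to a regular 8-gon of circumradius 6.765 (√(r²−h²) with h=1.8 from center) (area = (8/2)·6.765²·sin(360°/8) = 129.43 mm²); Merging all regions: the regions partially overlap — summed areas 233.97 mm² minus the doubly-counted overlap 18.57 mm² gives 215.39 mm² — area = 215.39 mm². Overall, the cross-section is a single solid region. Net area = 215.39 mm².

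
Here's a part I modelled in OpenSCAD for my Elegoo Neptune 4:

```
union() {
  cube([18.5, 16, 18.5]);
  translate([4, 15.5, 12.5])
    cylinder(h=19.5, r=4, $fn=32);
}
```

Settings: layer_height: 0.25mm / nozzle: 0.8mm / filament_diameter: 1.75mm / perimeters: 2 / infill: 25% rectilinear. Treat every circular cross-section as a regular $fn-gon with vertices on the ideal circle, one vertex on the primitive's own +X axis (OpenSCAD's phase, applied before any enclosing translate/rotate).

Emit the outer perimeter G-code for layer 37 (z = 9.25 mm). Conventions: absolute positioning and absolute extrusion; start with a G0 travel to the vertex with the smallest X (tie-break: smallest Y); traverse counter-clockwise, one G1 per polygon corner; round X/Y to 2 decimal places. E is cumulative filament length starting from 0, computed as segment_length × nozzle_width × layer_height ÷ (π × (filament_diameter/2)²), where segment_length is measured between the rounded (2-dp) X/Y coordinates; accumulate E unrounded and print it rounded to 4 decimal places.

At z = 9.25 mm: the 18.5×16 cube contributes its full rectangle; the cylinder at (4, 15.5) is not intersected at this z (z outside [12.5, 32]); Taking the union: only the 18.5×16 cube is present, so the union is just that shape — 1 connected region. The outline is a single polygon with 4 vertices. Extrusion per mm of travel: 0.8 × 0.25 / (π × 0.875²) = 0.083150. Accumulating E over each segment gives final E = 5.7374.

G0 X0.00 Y0.00 Z9.25
G1 X18.50 Y0.00 E1.5383
G1 X18.50 Y16.00 E2.8687
G1 X0.00 Y16.00 E4.4070
G1 X0.00 Y0.00 E5.7374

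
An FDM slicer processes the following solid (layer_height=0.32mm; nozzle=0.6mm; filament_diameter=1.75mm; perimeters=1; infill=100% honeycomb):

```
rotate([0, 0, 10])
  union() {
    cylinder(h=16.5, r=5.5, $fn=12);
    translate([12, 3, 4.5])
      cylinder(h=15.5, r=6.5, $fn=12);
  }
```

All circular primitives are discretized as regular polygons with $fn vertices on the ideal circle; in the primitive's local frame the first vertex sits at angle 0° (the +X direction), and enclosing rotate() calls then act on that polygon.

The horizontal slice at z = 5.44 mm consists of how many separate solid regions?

At z = 5.44 mm: the r=5.5 cylinder contributes a regular 12-gon of circumradius 5.5; the r=6.5 cylinder at (12, 3) gives a regular 12-gon of circumradius 6.5 (constant along its height); Taking the union: the 2 present regions are separate (no shared area or edge), so areas and boundary lengths simply add and each stays a separate island — 2 connected regions; (whole slice rotated 10° about Z — lengths, areas and connectivity unchanged). The result has 2 disconnected regions.

2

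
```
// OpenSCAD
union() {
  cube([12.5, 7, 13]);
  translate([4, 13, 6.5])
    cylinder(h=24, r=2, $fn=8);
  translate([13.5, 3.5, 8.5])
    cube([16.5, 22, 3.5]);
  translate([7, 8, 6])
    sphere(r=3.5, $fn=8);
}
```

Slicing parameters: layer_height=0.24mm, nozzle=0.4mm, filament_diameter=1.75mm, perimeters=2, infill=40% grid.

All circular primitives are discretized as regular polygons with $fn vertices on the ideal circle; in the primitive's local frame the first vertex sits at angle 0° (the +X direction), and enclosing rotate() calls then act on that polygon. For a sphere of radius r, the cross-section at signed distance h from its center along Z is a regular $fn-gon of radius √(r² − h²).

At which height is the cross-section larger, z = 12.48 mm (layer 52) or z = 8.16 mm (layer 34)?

Layer 52 (z = 12.48): the cube is present — its section is the full 12.5×7 rectangle (area 87.50 mm²); the r=2 cylinder at (4, 13) contributes a regular 8-gon of circumradius 2 (area = (8/2)·2.000²·sin(360°/8) = 11.31 mm²); the cube at (13.5, 3.5) is absent (z outside [8.5, 12]); the sphere at (7, 8) is absent (|z−center|=6.480 > r=3.5); Combining (union): the 2 present regions are separate (no shared area or edge), so areas and boundary lengths simply add and each stays a separate island — area = 98.81 mm². So its area = 98.81 mm². Layer 34 (z = 8.16): the cube (footprint 12.5×7) is included at this height (area 87.50 mm²); the cylinder at (4, 13): section is a regular 8-gon, circumradius r=2 (area = (8/2)·2.000²·sin(360°/8) = 11.31 mm²); the cube at (13.5, 3.5) is absent (z outside [8.5, 12]); the sphere at (7, 8): section is a regular 8-gon, circumradius = √(r²−h²) = √(3.5²−2.16²) = 2.754 (area = (8/2)·2.754²·sin(360°/8) = 21.45 mm²); Combining (union): the regions partially overlap — summed areas 120.27 mm² minus the doubly-counted overlap 5.63 mm² gives 114.63 mm² — area = 114.63 mm². So its area = 114.63 mm². Layer 34 is larger (114.63 vs 98.81 mm²).

layer 34 (z = 8.16 mm)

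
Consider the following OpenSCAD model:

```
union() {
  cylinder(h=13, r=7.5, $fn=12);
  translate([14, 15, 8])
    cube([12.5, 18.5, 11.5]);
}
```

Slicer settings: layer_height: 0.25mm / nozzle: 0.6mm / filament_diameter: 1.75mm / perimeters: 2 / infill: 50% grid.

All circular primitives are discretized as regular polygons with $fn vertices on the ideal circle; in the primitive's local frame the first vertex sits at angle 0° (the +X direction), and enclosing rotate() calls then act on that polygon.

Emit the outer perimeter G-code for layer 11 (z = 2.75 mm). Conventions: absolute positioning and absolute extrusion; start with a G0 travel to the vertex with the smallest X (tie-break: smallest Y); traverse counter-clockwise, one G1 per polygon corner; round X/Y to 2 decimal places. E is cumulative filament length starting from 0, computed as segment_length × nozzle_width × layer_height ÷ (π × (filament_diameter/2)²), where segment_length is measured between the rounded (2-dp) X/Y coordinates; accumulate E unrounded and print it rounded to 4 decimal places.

G0 X-7.50 Y0.00 Z2.75
G1 X-6.50 Y-3.75 E0.2420
G1 X-3.75 Y-6.50 E0.4846
G1 X0.00 Y-7.50 E0.7266
G1 X3.75 Y-6.50 E0.9686
G1 X6.50 Y-3.75 E1.2112
G1 X7.50 Y0.00 E1.4532
G1 X6.50 Y3.75 E1.6952
G1 X3.75 Y6.50 E1.9378
G1 X0.00 Y7.50 E2.1798
G1 X-3.75 Y6.50 E2.4218
G1 X-6.50 Y3.75 E2.6644
G1 X-7.50 Y0.00 E2.9064

At z = 2.75 mm: the r=7.5 cylinder gives a regular 12-gon of circumradius 7.5 (constant along its height); the cube at (14, 15) does not reach this height (z outside [8, 19.5]); Merging all regions: only the r=7.5 cylinder is present, so the union is just that shape — 1 connected region. The outline is a single polygon with 12 vertices. Extrusion per mm of travel: 0.6 × 0.25 / (π × 0.875²) = 0.062363. Accumulating E over each segment gives final E = 2.9064.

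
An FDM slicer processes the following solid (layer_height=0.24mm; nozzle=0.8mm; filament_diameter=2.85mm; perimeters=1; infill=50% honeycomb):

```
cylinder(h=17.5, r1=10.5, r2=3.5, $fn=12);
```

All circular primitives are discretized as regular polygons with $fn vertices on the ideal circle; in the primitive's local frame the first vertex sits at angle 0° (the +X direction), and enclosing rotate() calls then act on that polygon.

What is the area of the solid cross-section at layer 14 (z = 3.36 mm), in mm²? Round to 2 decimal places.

251.50 mm²

At z = 3.36 mm: the cone contributes a regular 12-gon of circumradius 9.156 (interpolated between r1=10.5 and r2=3.5 at t=0.192) (area = (12/2)·9.156²·sin(360°/12) = 251.50 mm²). Overall, the cross-section is a single solid region. Net area = 251.50 mm².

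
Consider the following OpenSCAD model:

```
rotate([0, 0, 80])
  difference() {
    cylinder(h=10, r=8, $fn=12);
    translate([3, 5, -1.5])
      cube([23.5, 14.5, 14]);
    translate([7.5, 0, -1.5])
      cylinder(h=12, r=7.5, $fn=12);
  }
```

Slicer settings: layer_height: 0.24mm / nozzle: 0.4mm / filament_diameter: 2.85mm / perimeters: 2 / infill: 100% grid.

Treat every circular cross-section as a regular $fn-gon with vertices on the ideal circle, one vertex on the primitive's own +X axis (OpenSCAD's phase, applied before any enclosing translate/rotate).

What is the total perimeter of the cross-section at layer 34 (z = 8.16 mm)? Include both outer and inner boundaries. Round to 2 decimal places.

At z = 8.16 mm: the cylinder: section is a regular 12-gon, circumradius r=8 (perimeter = 2·12·8.000·sin(180°/12) = 49.69 mm); the 23.5×14.5 cube at (3, 5) contributes its full rectangle (perimeter 76.00 mm); the cylinder at (7.5, 0): section is a regular 12-gon, circumradius r=7.5 (perimeter = 2·12·7.500·sin(180°/12) = 46.59 mm); After the difference (first − rest): starting from the r=8 cylinder, the 23.5×14.5 cube at (3, 5) partially overlaps it — only the 3.92 mm² overlap (of its 340.75 mm²) is removed, clipping the outline; the r=7.5 cylinder at (7.5, 0) partially overlaps it — only the 68.31 mm² overlap (of its 168.75 mm²) is removed, clipping the outline — boundary = 48.98 mm; (whole slice rotated 80° about Z — lengths, areas and connectivity unchanged). Overall, the cross-section is a single solid region. Total boundary length (outer) = 48.98 mm.

48.98 mm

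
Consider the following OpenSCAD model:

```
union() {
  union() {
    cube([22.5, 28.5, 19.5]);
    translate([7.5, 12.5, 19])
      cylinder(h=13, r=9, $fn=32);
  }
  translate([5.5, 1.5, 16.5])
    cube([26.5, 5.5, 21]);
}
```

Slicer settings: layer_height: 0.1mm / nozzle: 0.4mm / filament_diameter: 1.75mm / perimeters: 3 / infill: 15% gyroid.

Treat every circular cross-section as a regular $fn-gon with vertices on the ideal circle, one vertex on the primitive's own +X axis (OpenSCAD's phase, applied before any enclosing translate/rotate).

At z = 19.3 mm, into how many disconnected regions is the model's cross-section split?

At z = 19.3 mm: the cube (footprint 22.5×28.5) is included at this height; the cylinder at (7.5, 12.5): section is a regular 32-gon, circumradius r=9; Combining (union): the regions partially overlap (shared area 243.01 mm²), so overlapping operands fuse into one piece — 1 connected region; the 26.5×5.5 cube at (5.5, 1.5) contributes its full rectangle; Merging all regions: the regions partially overlap (shared area 93.50 mm²), so overlapping operands fuse into one piece — 1 connected region. The result has 1 disconnected region.

1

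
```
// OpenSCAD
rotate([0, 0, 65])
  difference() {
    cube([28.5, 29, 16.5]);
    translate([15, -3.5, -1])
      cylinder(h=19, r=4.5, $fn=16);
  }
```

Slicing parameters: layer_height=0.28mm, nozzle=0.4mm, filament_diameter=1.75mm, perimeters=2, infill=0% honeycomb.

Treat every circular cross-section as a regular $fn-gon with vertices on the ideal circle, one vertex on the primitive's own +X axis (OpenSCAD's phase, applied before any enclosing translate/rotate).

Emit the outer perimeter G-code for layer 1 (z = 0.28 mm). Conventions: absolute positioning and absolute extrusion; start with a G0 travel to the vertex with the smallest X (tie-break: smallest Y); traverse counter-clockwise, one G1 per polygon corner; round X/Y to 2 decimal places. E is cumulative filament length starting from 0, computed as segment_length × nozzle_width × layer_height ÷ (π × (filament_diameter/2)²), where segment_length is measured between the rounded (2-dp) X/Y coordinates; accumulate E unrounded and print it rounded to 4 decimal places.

G0 X-26.28 Y12.26 Z0.28
G1 X0.00 Y0.00 E1.3503
G1 X5.20 Y11.14 E1.9228
G1 X5.02 Y12.31 E1.9779
G1 X5.43 Y14.02 E2.0598
G1 X6.47 Y15.43 E2.1414
G1 X7.48 Y16.05 E2.1965
G1 X12.04 Y25.83 E2.6990
G1 X-14.24 Y38.09 E4.0493
G1 X-26.28 Y12.26 E5.3763

At z = 0.28 mm: the cube is present — its section is the full 28.5×29 rectangle; the r=4.5 cylinder at (15, -3.5) gives a regular 16-gon of circumradius 4.5 (constant along its height); Subtracting the remaining from the first: starting from the 28.5×29 cube, the r=4.5 cylinder at (15, -3.5) partially overlaps it — only the 3.50 mm² overlap (of its 61.99 mm²) is removed, clipping the outline — 1 connected region; (rotated 65° about Z; rotation is an isometry so areas/perimeters/island counts are preserved). The outline is a single polygon with 9 vertices. Extrusion per mm of travel: 0.4 × 0.28 / (π × 0.875²) = 0.046564. Accumulating E over each segment gives final E = 5.3763.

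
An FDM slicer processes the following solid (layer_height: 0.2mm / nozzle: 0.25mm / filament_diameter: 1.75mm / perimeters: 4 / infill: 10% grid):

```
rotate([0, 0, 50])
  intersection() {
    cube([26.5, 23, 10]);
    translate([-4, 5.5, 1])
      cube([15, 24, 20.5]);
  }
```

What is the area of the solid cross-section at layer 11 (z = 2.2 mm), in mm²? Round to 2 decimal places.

At z = 2.2 mm: the cube (footprint 26.5×23) is included at this height (area 609.50 mm²); the cube at (-4, 5.5) (footprint 15×24) is included at this height (area 360.00 mm²); Taking the intersection: the 15×24 cube at (-4, 5.5) partially overlaps the 26.5×23 cube; clipping to the common part keeps 192.50 mm² — area = 192.50 mm²; (whole slice rotated 50° about Z — lengths, areas and connectivity unchanged). Overall, the cross-section is a single solid region. Net area = 192.50 mm².

192.50 mm²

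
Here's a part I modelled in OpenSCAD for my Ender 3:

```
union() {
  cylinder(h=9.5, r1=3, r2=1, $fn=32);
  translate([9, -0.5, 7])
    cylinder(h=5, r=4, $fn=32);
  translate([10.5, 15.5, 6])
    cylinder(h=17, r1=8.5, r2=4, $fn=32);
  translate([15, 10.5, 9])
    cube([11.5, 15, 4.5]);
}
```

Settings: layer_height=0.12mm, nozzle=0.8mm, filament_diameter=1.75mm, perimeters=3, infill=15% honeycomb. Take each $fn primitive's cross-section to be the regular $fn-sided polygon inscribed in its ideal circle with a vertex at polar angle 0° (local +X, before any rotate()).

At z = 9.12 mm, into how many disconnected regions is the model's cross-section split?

At z = 9.12 mm: the cone: at t=0.960 of its height the radius interpolates to r₁+(r₂−r₁)t = 1.080, giving a regular 32-gon of that circumradius; the r=4 cylinder at (9, -0.5) contributes a regular 32-gon of circumradius 4; the cone at (10.5, 15.5): at t=0.184 of its height the radius interpolates to r₁+(r₂−r₁)t = 7.674, giving a regular 32-gon of that circumradius; the cube at (15, 10.5) (footprint 11.5×15) is included at this height; Combining (union): the regions partially overlap (shared area 26.45 mm²), so overlapping operands fuse into one piece — 3 connected regions. The result has 3 disconnected regions.

3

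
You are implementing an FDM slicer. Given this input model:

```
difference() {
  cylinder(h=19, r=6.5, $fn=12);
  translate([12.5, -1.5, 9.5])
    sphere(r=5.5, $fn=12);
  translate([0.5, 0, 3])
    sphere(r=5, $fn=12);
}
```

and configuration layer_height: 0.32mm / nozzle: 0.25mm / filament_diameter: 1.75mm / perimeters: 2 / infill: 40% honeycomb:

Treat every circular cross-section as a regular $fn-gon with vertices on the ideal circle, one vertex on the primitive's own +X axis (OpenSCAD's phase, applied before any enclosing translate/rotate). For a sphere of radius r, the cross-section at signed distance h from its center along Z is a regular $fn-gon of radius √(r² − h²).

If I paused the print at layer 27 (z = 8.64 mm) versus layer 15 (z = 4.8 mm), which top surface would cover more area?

Layer 27 (z = 8.64): the cylinder: section is a regular 12-gon, circumradius r=6.5 (area = (12/2)·6.500²·sin(360°/12) = 126.75 mm²); the r=5.5 sphere at (12.5, -1.5) contributes a regular 12-gon of circumradius √(5.5²−0.86²) = 5.432 (area = (12/2)·5.432²·sin(360°/12) = 88.53 mm²); the sphere at (0.5, 0) is absent (|z−center|=5.640 > r=5); Subtracting the remaining from the first: starting from the r=6.5 cylinder (126.75 mm²), the r=5.5 sphere at (12.5, -1.5) misses the remaining region (no effect) — area = 126.75 mm². So its area = 126.75 mm². Layer 15 (z = 4.8): the cylinder: section is a regular 12-gon, circumradius r=6.5 (area = (12/2)·6.500²·sin(360°/12) = 126.75 mm²); the r=5.5 sphere at (12.5, -1.5) slices to a regular 12-gon of circumradius 2.857 (√(r²−h²) with h=4.7 from center) (area = (12/2)·2.857²·sin(360°/12) = 24.48 mm²); the r=5 sphere at (0.5, 0) slices to a regular 12-gon of circumradius 4.665 (√(r²−h²) with h=1.8 from center) (area = (12/2)·4.665²·sin(360°/12) = 65.28 mm²); After the difference (first − rest): starting from the r=6.5 cylinder (126.75 mm²), the r=5.5 sphere at (12.5, -1.5) misses the remaining region (no effect); the r=5 sphere at (0.5, 0) lies wholly inside it (removes its full 65.28 mm² and its 28.98 mm outline becomes a hole wall) — area = 61.47 mm². So its area = 61.47 mm². Layer 27 is larger (126.75 vs 61.47 mm²).

layer 27 (z = 8.64 mm)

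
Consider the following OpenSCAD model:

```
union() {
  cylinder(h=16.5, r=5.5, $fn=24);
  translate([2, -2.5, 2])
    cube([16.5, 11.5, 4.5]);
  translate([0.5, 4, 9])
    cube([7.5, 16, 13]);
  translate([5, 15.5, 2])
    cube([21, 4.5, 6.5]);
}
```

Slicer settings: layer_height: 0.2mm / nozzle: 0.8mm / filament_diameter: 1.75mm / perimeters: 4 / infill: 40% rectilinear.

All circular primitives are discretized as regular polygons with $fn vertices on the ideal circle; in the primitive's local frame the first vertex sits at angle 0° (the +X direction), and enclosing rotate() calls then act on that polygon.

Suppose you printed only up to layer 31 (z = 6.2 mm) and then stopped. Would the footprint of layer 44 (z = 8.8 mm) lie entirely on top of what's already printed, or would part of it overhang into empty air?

Compare the two slices. At z = 6.2: the cylinder: section is a regular 24-gon, circumradius r=5.5 (area = (24/2)·5.500²·sin(360°/24) = 93.95 mm²); the cube at (2, -2.5) is present — its section is the full 16.5×11.5 rectangle (area 189.75 mm²); the cube at (0.5, 4) is not intersected at this z (z outside [9, 22]); the 21×4.5 cube at (5, 15.5) contributes its full rectangle (area 94.50 mm²); Merging all regions: the regions partially overlap — summed areas 378.20 mm² minus the doubly-counted overlap 20.97 mm² gives 357.23 mm² — area = 357.23 mm². At z = 8.8: the r=5.5 cylinder contributes a regular 24-gon of circumradius 5.5 (area = (24/2)·5.500²·sin(360°/24) = 93.95 mm²); the cube at (2, -2.5) does not reach this height (z outside [2, 6.5]); the cube at (0.5, 4) is not intersected at this z (z outside [9, 22]); the cube at (5, 15.5) is absent (z outside [2, 8.5]); Merging all regions: only the r=5.5 cylinder is present, so the union is just that shape — area = 93.95 mm². Checking containment: the cross-section at z = 8.8 is a subset of the cross-section at z = 6.2.

entirely on top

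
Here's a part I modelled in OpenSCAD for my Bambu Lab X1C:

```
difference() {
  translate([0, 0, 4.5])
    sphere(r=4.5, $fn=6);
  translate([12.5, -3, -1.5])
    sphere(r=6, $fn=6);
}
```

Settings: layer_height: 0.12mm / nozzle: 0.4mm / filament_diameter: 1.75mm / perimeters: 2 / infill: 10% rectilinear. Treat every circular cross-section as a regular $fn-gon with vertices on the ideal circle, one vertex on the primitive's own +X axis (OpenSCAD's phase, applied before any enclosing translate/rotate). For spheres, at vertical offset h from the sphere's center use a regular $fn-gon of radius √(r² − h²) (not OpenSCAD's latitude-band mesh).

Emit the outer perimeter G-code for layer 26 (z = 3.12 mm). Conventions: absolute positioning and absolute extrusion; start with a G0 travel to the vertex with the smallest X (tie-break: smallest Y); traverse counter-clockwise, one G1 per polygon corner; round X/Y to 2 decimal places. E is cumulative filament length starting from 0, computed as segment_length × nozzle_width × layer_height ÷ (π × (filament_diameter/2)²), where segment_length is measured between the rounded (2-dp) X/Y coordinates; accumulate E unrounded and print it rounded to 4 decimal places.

G0 X-4.28 Y0.00 Z3.12
G1 X-2.14 Y-3.71 E0.0855
G1 X2.14 Y-3.71 E0.1709
G1 X4.28 Y0.00 E0.2564
G1 X2.14 Y3.71 E0.3418
G1 X-2.14 Y3.71 E0.4272
G1 X-4.28 Y0.00 E0.5127

At z = 3.12 mm: the sphere: section is a regular 6-gon, circumradius = √(r²−h²) = √(4.5²−1.38²) = 4.283; the r=6 sphere at (12.5, -3) slices to a regular 6-gon of circumradius 3.828 (√(r²−h²) with h=4.62 from center); Taking the first minus the rest: starting from the r=4.5 sphere, the r=6 sphere at (12.5, -3) misses the remaining region (no effect) — 1 connected region. The outline is a single polygon with 6 vertices. Extrusion per mm of travel: 0.4 × 0.12 / (π × 0.875²) = 0.019956. Accumulating E over each segment gives final E = 0.5127.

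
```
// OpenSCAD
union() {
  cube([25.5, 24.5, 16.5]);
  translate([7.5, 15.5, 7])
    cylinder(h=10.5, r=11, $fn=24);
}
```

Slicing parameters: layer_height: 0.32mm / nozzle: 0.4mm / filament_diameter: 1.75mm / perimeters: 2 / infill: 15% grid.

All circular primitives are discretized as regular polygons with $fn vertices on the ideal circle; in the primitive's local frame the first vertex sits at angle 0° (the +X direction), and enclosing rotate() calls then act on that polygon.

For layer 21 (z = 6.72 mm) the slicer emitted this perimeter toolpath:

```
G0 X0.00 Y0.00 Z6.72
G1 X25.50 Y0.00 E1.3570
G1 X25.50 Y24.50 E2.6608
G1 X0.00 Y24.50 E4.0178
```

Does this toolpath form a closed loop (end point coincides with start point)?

no

Start point (G0): (0.00, 0.00). End point (last G1): the path does not return to the start — open.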